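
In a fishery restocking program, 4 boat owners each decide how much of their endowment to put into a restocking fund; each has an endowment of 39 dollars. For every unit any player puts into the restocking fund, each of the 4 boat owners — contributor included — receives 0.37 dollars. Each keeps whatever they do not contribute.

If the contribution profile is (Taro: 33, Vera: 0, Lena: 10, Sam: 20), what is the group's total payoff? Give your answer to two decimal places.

186.24 dollars

Total contributed: 33 + 0 + 10 + 20 = 63; total kept: 4 × 39 − 63 = 93.
The restocking fund pays out 0.37 × 4 × 63 = 93.24 in aggregate.
Group total = 93 + 93.24 = 186.24.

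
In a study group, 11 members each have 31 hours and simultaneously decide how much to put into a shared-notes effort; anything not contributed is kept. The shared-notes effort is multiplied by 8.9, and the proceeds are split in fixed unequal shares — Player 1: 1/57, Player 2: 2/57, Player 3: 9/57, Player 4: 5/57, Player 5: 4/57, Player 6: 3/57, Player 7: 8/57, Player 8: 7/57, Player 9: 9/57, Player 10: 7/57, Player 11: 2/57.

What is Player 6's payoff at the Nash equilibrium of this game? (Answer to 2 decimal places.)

103.61 hours

Player j's private return per contributed unit is 8.9 × (j's share). Contributing is weakly dominant for j when that share is at least 1/8.9 = 0.1124, and contributing 0 is dominant otherwise.
The shares above 0.1124 belong to Player 3, Player 7, Player 8, Player 9 and Player 10, contributing 31 each; the remaining 6 contribute 0. Total contributed: 155.
Player 6 keeps 31 and receives 8.9 × 155 × 3/57 = 72.61 from the shared-notes effort, for a payoff of 103.61.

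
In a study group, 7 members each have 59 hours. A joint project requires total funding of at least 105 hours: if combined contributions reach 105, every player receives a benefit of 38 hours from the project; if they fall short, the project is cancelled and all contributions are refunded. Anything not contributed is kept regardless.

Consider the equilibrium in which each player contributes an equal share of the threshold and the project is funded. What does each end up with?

Equal share of the threshold: 105/7 = 15.
At this profile no one gains by cutting their contribution: any cut drops the total below 105, the project is cancelled, contributions are refunded, and the deviator ends with 59, which is less than 59 − 15 + 38 = 82. Contributing more than 15 just wastes the excess. So contributing exactly 15 is a best response.
Each player's payoff: 59 − 15 + 38 = 82.

82 hours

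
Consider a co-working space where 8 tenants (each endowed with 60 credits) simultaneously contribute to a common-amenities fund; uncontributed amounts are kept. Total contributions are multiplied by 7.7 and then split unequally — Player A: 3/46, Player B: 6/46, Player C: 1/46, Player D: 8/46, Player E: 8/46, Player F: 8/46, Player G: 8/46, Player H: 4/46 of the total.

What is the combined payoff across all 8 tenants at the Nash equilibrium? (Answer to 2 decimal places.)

For player j, contributing a unit is worthwhile iff 7.7 × (j's share) ≥ 1, i.e. iff j's share is at least 0.1299.
The shares above 0.1299 belong to Player B, Player D, Player E, Player F and Player G, contributing 60 each; the remaining 3 contribute 0. Total contributed: 300.
The common-amenities fund pays out 7.7 × 300 = 2310.00 in total (split across the unequal shares, but the aggregate is all that matters for the group sum).
The 3 free-riders keep 60 each, adding 180. Group total = 180 + 2310.00 = 2490.00.

2490.00 credits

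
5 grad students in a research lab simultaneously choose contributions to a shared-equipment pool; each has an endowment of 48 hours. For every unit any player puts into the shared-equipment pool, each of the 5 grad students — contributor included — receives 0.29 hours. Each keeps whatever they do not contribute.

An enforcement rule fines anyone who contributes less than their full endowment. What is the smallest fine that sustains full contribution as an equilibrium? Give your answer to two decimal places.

Given the others contribute fully, the best deviation is to contribute 0 (any partial contribution still incurs the fine and gives up units whose private return 0.29 is below 1).
Deviating from 48 to 0 saves 48 hours but forfeits the deviator's share of the drop in the shared-equipment pool: 0.29 × 48 = 13.92.
So the deviation gain is 48 − 13.92 = 34.08, and the fine must be at least 34.08 hours to wipe it out.

34.08 hours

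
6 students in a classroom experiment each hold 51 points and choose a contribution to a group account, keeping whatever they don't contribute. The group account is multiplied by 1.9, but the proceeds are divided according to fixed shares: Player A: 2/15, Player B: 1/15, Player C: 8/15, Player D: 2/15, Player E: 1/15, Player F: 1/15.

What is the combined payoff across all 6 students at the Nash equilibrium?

Each unit j contributes comes back to j as 1.9 × (j's share), so j prefers to contribute only if that share exceeds 1/1.9 = 0.5263; otherwise keeping the unit dominates.
Player C alone (share 8/15) is above the threshold, contributing 51; the remaining 5 contribute 0. Total contributed: 51.
The group account pays out 1.9 × 51 = 96.90 in total (split across the unequal shares, but the aggregate is all that matters for the group sum).
The 5 free-riders keep 51 each, adding 255. Group total = 255 + 96.90 = 351.90.

351.90 points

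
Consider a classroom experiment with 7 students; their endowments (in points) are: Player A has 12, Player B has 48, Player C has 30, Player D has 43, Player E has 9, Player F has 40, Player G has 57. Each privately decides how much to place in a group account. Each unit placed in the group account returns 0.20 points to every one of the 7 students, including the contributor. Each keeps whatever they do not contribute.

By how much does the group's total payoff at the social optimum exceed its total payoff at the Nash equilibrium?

95.60 points

The private return per contributed unit is 0.20 < 1 for everyone, so the Nash equilibrium is zero contribution and the group total is Σ E_j = 12 + 48 + 30 + 43 + 9 + 40 + 57 = 239.
Each contributed unit returns 1.400 to the group, so the social optimum is full contribution by everyone: group total = 1.400 × 239 = 334.60.
Efficiency loss = (1.400 − 1) × 239 = 95.60.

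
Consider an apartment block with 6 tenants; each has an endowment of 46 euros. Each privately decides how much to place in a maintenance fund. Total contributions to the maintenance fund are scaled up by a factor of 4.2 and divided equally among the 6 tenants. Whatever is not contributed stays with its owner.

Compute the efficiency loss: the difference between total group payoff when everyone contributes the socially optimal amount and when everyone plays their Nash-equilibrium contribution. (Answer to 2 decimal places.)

883.20 euros

Each contributed unit returns 4.2/6 = 0.7000 to its contributor — below 1 — so contributing 0 is dominant for every player. At the Nash equilibrium everyone keeps their 46, and the group total is 6 × 46 = 276.
Each contributed unit returns 4.200 to the group as a whole (0.7000 to each of 6 players), which exceeds 1, so the social optimum is full contribution: group total = 4.200 × 276 = 1159.20.
Efficiency loss = 1159.20 − 276 = 883.20.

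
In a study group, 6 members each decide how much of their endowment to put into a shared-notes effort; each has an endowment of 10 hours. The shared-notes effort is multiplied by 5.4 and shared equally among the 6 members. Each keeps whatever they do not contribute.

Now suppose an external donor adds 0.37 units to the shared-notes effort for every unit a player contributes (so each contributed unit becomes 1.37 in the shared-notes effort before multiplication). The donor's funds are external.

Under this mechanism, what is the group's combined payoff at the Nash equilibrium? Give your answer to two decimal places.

443.88 hours

The effective private return per unit is now 5.4 × 1.37 / 6 = 1.2330 > 1, so every player's dominant strategy flips to full contribution.
So the Nash equilibrium is full contribution by all 6; the group earns 5.4 × 1.37 × 60 = 443.88.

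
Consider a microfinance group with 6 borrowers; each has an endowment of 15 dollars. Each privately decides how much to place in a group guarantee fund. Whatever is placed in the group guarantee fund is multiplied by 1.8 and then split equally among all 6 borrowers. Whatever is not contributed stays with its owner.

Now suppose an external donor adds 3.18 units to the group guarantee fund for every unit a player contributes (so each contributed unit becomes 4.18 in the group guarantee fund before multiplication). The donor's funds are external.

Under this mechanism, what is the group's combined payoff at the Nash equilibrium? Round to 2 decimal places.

677.16 dollars

The effective private return per unit is now 1.8 × 4.18 / 6 = 1.2540 > 1, so every player's dominant strategy flips to full contribution.
So the Nash equilibrium is full contribution by all 6; the group earns 1.8 × 4.18 × 90 = 677.16.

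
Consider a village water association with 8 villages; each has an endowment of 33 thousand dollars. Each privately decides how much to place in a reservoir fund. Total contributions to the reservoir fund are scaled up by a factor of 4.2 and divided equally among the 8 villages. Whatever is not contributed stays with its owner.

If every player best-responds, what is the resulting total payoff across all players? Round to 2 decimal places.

Each contributed unit returns 4.2/8 = 0.5250 to its contributor — below 1 — so contributing 0 is dominant for every player. At the Nash equilibrium everyone keeps their 33, and the group total is 8 × 33 = 264.

264.00 thousand dollars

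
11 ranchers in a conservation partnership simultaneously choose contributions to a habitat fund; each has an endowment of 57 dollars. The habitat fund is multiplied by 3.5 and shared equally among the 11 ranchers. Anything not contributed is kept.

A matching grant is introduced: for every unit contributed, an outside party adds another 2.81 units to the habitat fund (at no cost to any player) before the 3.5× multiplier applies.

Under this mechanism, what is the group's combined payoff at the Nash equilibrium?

Under the mechanism each unit contributed yields 3.5 × 3.81 / 11 = 1.2123 back to its contributor per unit of net cost, which exceeds 1, making full contribution the dominant choice for everyone.
So the Nash equilibrium is full contribution by all 11; the group earns 3.5 × 3.81 × 627 = 8361.05.

8361.05 dollars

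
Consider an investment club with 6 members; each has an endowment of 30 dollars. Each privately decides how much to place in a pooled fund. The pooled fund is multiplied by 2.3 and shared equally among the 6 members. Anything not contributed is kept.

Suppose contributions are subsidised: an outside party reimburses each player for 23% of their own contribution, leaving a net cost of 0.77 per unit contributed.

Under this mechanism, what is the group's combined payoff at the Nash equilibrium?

180.00 dollars

With the mechanism, a contributed unit returns (2.3/6) / 0.77 = 0.4978 per unit of net cost — still below 1 — so contributing 0 remains dominant for every player.
At the Nash equilibrium no one contributes; group total payoff = 6 × 30 = 180.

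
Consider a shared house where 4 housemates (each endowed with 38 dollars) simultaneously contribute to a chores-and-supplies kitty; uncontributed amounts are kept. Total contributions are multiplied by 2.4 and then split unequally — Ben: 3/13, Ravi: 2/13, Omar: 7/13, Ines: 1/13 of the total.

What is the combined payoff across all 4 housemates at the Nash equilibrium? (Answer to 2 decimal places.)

205.20 dollars

For player j, contributing a unit is worthwhile iff 2.4 × (j's share) ≥ 1, i.e. iff j's share is at least 0.4167.
The only share above 0.4167 is Omar's 7/13, contributing 38; the remaining 3 contribute 0. Total contributed: 38.
The chores-and-supplies kitty pays out 2.4 × 38 = 91.20 in total (split across the unequal shares, but the aggregate is all that matters for the group sum).
The 3 free-riders keep 38 each, adding 114. Group total = 114 + 91.20 = 205.20.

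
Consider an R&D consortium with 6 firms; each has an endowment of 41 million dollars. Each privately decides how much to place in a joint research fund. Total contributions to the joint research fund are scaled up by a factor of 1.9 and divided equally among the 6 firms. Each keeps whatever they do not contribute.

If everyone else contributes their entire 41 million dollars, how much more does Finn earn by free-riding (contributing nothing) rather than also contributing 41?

Switching from a contribution of 41 to 0 lets Finn keep an extra 41 million dollars, but lowers the joint research fund by 41, which costs Finn their own share of that drop: 1.9/6 × 41 = 12.98.
Net gain = 41 − 12.98 = 28.02. The private return per contributed unit (0.3167) is below 1, so free-riding is indeed the best response regardless of what the others do.

28.02 million dollars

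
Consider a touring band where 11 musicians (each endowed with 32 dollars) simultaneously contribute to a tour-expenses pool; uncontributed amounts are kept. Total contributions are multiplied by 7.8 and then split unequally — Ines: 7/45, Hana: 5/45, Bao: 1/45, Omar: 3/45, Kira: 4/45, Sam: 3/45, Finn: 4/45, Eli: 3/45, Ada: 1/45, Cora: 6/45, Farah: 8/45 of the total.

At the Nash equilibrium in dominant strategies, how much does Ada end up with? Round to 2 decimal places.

48.64 dollars

Each unit j contributes comes back to j as 7.8 × (j's share), so j prefers to contribute only if that share exceeds 1/7.8 = 0.1282; otherwise keeping the unit dominates.
Ines, Cora and Farah clear that bar, contributing 32 each; the remaining 8 contribute 0. Total contributed: 96.
Ada keeps 32 and receives 7.8 × 96 × 1/45 = 16.64 from the tour-expenses pool, for a payoff of 48.64.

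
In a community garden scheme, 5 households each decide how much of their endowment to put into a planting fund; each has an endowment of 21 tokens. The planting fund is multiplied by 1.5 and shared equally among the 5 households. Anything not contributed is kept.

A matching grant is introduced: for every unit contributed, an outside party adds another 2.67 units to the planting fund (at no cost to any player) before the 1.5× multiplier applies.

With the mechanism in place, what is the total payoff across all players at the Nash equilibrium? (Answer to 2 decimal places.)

Under the mechanism each unit contributed yields 1.5 × 3.67 / 5 = 1.1010 back to its contributor per unit of net cost, which exceeds 1, making full contribution the dominant choice for everyone.
So the Nash equilibrium is full contribution by all 5; the group earns 1.5 × 3.67 × 105 = 578.03.

578.03 tokens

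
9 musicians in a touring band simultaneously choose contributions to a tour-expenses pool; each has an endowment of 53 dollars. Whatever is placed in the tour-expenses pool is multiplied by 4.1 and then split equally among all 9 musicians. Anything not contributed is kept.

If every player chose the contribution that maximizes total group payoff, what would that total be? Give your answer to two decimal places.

Each contributed unit returns 4.100 to the group as a whole (0.4556 to each of 9 players), which exceeds 1, so the social optimum is full contribution: group total = 4.100 × 477 = 1955.70.

1955.70 dollars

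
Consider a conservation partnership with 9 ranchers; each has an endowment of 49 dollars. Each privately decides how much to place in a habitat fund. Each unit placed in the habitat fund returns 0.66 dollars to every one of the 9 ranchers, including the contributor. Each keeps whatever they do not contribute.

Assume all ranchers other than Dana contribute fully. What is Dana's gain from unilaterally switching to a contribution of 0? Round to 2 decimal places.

16.66 dollars

Switching from a contribution of 49 to 0 lets Dana keep an extra 49 dollars, but lowers the habitat fund by 49, which costs Dana their own share of that drop: 0.66 × 49 = 32.34.
Net gain = 49 − 32.34 = 16.66. The private return per contributed unit (0.66) is below 1, so free-riding is indeed the best response regardless of what the others do.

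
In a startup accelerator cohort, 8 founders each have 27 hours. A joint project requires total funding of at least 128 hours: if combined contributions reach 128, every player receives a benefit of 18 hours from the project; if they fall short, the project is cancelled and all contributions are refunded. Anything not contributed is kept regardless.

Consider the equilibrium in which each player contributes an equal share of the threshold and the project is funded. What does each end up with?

29 hours

Equal share of the threshold: 128/8 = 16.
At this profile no one gains by cutting their contribution: any cut drops the total below 128, the project is cancelled, contributions are refunded, and the deviator ends with 27, which is less than 27 − 16 + 18 = 29. Contributing more than 16 just wastes the excess. So contributing exactly 16 is a best response.
Each player's payoff: 27 − 16 + 18 = 29.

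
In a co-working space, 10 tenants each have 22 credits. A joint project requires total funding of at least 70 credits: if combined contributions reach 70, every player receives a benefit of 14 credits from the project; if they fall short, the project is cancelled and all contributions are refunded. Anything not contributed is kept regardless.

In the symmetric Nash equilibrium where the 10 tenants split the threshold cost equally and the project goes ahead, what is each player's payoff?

29 credits

Equal share of the threshold: 70/10 = 7.
At this profile no one gains by cutting their contribution: any cut drops the total below 70, the project is cancelled, contributions are refunded, and the deviator ends with 22, which is less than 22 − 7 + 14 = 29. Contributing more than 7 just wastes the excess. So contributing exactly 7 is a best response.
Each player's payoff: 22 − 7 + 14 = 29.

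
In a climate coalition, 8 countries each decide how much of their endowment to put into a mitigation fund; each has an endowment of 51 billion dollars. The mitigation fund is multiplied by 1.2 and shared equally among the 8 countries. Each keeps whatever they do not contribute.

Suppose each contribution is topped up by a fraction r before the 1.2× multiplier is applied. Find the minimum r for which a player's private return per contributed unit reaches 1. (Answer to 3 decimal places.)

With matching at rate r, one contributed unit becomes (1 + r) in the mitigation fund and returns 1.2 × (1 + r) / 8 to the contributor.
Setting this equal to 1: 1 + r = 8/1.2 = 6.6667.
So the minimum matching rate is r = 6.6667 − 1 = 5.667.

5.667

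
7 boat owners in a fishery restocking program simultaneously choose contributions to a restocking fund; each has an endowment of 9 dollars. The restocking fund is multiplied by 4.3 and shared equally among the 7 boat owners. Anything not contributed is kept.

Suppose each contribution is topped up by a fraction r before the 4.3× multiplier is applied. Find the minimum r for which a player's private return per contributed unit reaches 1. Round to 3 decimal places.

0.628

With matching at rate r, one contributed unit becomes (1 + r) in the restocking fund and returns 4.3 × (1 + r) / 7 to the contributor.
Setting this equal to 1: 1 + r = 7/4.3 = 1.6279.
So the minimum matching rate is r = 1.6279 − 1 = 0.628.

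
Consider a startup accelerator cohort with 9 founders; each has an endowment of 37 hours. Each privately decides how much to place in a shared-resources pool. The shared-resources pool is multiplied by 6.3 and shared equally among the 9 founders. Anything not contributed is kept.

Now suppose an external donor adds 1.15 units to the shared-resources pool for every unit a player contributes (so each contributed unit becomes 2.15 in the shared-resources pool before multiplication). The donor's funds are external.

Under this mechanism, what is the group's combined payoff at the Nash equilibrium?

Under the mechanism each unit contributed yields 6.3 × 2.15 / 9 = 1.5050 back to its contributor per unit of net cost, which exceeds 1, making full contribution the dominant choice for everyone.
So the Nash equilibrium is full contribution by all 9; the group earns 6.3 × 2.15 × 333 = 4510.49.

4510.49 hours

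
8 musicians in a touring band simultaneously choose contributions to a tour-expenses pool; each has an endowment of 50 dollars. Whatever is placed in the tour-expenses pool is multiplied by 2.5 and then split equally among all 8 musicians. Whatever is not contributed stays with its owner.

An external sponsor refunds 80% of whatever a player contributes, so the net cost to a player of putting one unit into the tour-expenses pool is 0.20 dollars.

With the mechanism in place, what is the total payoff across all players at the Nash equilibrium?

Under the mechanism each unit contributed yields (2.5/8) / 0.20 = 1.5625 back to its contributor per unit of net cost, which exceeds 1, making full contribution the dominant choice for everyone.
At the Nash equilibrium everyone contributes 50. Group total payoff = 8 × (50 × 0.80 + 2.5 × 50) = 1320.00.

1320.00 dollars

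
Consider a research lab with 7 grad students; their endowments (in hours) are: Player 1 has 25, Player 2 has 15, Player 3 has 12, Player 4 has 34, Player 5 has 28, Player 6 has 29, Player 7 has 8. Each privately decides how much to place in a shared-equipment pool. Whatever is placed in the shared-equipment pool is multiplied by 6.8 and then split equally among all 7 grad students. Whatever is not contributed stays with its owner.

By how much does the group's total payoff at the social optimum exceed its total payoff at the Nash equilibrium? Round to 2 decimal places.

The private return per contributed unit is 6.8/7 = 0.9714 < 1 for every player regardless of endowment, so the Nash equilibrium is zero contribution and the group total is Σ E_j = 25 + 15 + 12 + 34 + 28 + 29 + 8 = 151.
Each contributed unit returns 6.800 to the group, so the social optimum is full contribution by everyone: group total = 6.800 × 151 = 1026.80.
Efficiency loss = (6.800 − 1) × 151 = 875.80.

875.80 hours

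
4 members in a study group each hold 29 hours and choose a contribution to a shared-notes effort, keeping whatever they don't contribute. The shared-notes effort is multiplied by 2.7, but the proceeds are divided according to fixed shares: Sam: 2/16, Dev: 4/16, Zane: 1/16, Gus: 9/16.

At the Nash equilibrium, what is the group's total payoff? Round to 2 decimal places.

Player j's private return per contributed unit is 2.7 × (j's share). Contributing is weakly dominant for j when that share is at least 1/2.7 = 0.3704, and contributing 0 is dominant otherwise.
Only Gus (9/16) clears that bar, contributing 29; the remaining 3 contribute 0. Total contributed: 29.
The shared-notes effort pays out 2.7 × 29 = 78.30 in total (split across the unequal shares, but the aggregate is all that matters for the group sum).
The 3 free-riders keep 29 each, adding 87. Group total = 87 + 78.30 = 165.30.

165.30 hours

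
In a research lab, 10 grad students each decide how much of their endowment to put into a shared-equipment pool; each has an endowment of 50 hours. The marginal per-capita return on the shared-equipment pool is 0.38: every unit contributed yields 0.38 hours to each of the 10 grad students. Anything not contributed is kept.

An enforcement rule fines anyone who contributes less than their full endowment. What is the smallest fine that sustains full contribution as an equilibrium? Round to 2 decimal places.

31.00 hours

Given the others contribute fully, the best deviation is to contribute 0 (any partial contribution still incurs the fine and gives up units whose private return 0.38 is below 1).
Deviating from 50 to 0 saves 50 hours but forfeits the deviator's share of the drop in the shared-equipment pool: 0.38 × 50 = 19.00.
So the deviation gain is 50 − 19.00 = 31.00, and the fine must be at least 31.00 hours to wipe it out.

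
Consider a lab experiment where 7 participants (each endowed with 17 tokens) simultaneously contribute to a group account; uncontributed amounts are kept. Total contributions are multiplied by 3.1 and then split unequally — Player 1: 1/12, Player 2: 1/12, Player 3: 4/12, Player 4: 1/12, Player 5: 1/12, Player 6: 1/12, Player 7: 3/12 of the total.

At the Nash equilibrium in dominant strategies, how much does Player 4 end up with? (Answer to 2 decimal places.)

21.39 tokens

A player with share s gets back 3.1·s per unit contributed, so full contribution is dominant for anyone with s > 1/3.1 = 0.3226 and zero contribution is dominant for anyone below.
The only share above 0.3226 is Player 3's 4/12, contributing 17; the remaining 6 contribute 0. Total contributed: 17.
Player 4 keeps 17 and receives 3.1 × 17 × 1/12 = 4.39 from the group account, for a payoff of 21.39.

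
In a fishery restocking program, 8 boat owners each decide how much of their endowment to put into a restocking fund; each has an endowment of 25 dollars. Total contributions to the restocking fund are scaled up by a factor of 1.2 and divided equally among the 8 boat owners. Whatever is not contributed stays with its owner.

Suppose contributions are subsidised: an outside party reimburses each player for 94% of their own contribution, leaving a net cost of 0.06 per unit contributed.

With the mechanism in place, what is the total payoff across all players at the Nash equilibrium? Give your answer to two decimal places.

The effective private return per unit is now (1.2/8) / 0.06 = 2.5000 > 1, so every player's dominant strategy flips to full contribution.
At the Nash equilibrium everyone contributes 25. Group total payoff = 8 × (25 × 0.94 + 1.2 × 25) = 428.00.

428.00 dollars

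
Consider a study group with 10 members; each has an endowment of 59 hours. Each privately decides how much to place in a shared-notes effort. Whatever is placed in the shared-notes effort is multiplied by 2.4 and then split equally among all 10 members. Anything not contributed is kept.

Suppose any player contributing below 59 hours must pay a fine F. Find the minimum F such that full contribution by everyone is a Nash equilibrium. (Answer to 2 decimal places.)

Given the others contribute fully, the best deviation is to contribute 0 (any partial contribution still incurs the fine and gives up units whose private return 0.2400 is below 1).
Deviating from 59 to 0 saves 59 hours but forfeits the deviator's share of the drop in the shared-notes effort: 2.4/10 × 59 = 14.16.
So the deviation gain is 59 − 14.16 = 44.84, and the fine must be at least 44.84 hours to wipe it out.

44.84 hours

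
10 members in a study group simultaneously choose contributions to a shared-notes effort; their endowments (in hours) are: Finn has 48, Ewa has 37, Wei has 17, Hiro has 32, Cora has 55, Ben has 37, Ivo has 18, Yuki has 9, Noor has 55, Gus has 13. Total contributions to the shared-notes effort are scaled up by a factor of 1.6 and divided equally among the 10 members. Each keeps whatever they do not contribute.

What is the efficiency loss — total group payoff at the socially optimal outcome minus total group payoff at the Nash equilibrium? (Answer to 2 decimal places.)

192.60 hours

The private return per contributed unit is 1.6/10 = 0.1600 < 1 for every player regardless of endowment, so the Nash equilibrium is zero contribution and the group total is Σ E_j = 48 + 37 + 17 + 32 + 55 + 37 + 18 + 9 + 55 + 13 = 321.
Each contributed unit returns 1.600 to the group, so the social optimum is full contribution by everyone: group total = 1.600 × 321 = 513.60.
Efficiency loss = (1.600 − 1) × 321 = 192.60.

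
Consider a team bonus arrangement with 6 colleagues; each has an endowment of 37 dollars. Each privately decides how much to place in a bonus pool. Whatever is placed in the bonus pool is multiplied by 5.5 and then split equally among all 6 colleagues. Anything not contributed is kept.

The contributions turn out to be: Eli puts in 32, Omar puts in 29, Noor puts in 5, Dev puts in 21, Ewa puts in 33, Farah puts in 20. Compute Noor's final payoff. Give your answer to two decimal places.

Total contributed: 32 + 29 + 5 + 21 + 33 + 20 = 140.
Each receives 5.5 × 140 / 6 = 128.33 from the bonus pool.
Noor keeps 37 − 5 = 32, so Noor's payoff is 32 + 128.33 = 160.33.

160.33 dollars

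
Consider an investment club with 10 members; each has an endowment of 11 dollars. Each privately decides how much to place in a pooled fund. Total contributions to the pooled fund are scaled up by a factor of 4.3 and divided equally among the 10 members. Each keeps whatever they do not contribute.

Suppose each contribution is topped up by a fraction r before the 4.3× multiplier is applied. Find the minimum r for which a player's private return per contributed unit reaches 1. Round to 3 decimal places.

1.326

With matching at rate r, one contributed unit becomes (1 + r) in the pooled fund and returns 4.3 × (1 + r) / 10 to the contributor.
Setting this equal to 1: 1 + r = 10/4.3 = 2.3256.
So the minimum matching rate is r = 2.3256 − 1 = 1.326.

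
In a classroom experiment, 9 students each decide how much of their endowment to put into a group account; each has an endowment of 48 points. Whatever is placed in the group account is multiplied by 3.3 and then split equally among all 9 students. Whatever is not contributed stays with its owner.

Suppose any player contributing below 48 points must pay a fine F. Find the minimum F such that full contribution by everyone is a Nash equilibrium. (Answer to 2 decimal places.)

30.40 points

Given the others contribute fully, the best deviation is to contribute 0 (any partial contribution still incurs the fine and gives up units whose private return 0.3667 is below 1).
Deviating from 48 to 0 saves 48 points but forfeits the deviator's share of the drop in the group account: 3.3/9 × 48 = 17.60.
So the deviation gain is 48 − 17.60 = 30.40, and the fine must be at least 30.40 points to wipe it out.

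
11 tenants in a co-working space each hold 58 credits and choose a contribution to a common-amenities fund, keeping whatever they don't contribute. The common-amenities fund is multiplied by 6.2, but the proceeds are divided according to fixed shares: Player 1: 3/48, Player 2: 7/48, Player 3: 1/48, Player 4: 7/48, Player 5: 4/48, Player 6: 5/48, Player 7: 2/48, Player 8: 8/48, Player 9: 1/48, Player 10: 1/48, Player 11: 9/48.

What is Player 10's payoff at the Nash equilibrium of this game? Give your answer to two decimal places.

Player j's private return per contributed unit is 6.2 × (j's share). Contributing is weakly dominant for j when that share is at least 1/6.2 = 0.1613, and contributing 0 is dominant otherwise.
Player 8 and Player 11 are above the threshold, contributing 58 each; the remaining 9 contribute 0. Total contributed: 116.
Player 10 keeps 58 and receives 6.2 × 116 × 1/48 = 14.98 from the common-amenities fund, for a payoff of 72.98.

72.98 credits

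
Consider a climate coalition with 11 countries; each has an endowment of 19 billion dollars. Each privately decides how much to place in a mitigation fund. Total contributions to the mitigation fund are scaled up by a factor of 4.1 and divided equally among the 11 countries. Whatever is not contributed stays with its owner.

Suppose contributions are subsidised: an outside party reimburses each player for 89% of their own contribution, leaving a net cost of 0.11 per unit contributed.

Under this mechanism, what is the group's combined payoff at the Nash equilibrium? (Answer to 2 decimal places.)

With the mechanism, a contributed unit returns (4.1/11) / 0.11 = 3.3884 per unit of net cost to the contributor — now above 1 — so contributing fully is weakly dominant for every player.
At the Nash equilibrium everyone contributes 19. Group total payoff = 11 × (19 × 0.89 + 4.1 × 19) = 1042.91.

1042.91 billion dollars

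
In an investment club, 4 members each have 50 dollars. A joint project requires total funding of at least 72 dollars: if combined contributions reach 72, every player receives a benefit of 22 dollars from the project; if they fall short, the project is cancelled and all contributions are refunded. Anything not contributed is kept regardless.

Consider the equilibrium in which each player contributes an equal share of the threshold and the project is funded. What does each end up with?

54 dollars

Equal share of the threshold: 72/4 = 18.
At this profile no one gains by cutting their contribution: any cut drops the total below 72, the project is cancelled, contributions are refunded, and the deviator ends with 50, which is less than 50 − 18 + 22 = 54. Contributing more than 18 just wastes the excess. So contributing exactly 18 is a best response.
Each player's payoff: 50 − 18 + 22 = 54.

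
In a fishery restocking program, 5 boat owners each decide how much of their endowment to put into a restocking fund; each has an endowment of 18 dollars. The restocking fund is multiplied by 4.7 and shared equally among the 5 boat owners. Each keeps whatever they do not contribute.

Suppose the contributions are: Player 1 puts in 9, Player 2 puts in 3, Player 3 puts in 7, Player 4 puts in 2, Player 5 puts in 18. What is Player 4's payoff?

52.66 dollars

Total contributed: 9 + 3 + 7 + 2 + 18 = 39.
Each receives 4.7 × 39 / 5 = 36.66 from the restocking fund.
Player 4 keeps 18 − 2 = 16, so Player 4's payoff is 16 + 36.66 = 52.66.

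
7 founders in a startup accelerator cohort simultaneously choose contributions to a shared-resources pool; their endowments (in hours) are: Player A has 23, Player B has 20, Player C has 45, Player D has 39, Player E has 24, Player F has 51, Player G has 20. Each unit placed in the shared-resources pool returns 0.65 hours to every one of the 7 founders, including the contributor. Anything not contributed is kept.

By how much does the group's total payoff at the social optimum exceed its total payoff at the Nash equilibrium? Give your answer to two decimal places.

The private return per contributed unit is 0.65 < 1 for everyone, so the Nash equilibrium is zero contribution and the group total is Σ E_j = 23 + 20 + 45 + 39 + 24 + 51 + 20 = 222.
Each contributed unit returns 4.550 to the group, so the social optimum is full contribution by everyone: group total = 4.550 × 222 = 1010.10.
Efficiency loss = (4.550 − 1) × 222 = 788.10.

788.10 hours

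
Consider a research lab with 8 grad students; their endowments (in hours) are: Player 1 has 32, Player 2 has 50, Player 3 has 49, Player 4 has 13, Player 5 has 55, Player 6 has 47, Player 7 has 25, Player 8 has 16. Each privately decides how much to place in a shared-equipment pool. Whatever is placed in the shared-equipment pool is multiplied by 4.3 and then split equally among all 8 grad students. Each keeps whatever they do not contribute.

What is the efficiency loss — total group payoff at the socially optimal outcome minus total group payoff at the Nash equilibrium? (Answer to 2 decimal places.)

947.10 hours

The private return per contributed unit is 4.3/8 = 0.5375 < 1 for every player regardless of endowment, so the Nash equilibrium is zero contribution and the group total is Σ E_j = 32 + 50 + 49 + 13 + 55 + 47 + 25 + 16 = 287.
Each contributed unit returns 4.300 to the group, so the social optimum is full contribution by everyone: group total = 4.300 × 287 = 1234.10.
Efficiency loss = (4.300 − 1) × 287 = 947.10.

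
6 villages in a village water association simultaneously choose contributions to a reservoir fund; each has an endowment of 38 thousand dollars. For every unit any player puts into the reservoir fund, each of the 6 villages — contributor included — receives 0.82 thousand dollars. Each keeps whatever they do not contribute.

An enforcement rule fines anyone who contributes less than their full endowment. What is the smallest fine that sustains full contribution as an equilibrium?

Given the others contribute fully, the best deviation is to contribute 0 (any partial contribution still incurs the fine and gives up units whose private return 0.82 is below 1).
Deviating from 38 to 0 saves 38 thousand dollars but forfeits the deviator's share of the drop in the reservoir fund: 0.82 × 38 = 31.16.
So the deviation gain is 38 − 31.16 = 6.84, and the fine must be at least 6.84 thousand dollars to wipe it out.

6.84 thousand dollars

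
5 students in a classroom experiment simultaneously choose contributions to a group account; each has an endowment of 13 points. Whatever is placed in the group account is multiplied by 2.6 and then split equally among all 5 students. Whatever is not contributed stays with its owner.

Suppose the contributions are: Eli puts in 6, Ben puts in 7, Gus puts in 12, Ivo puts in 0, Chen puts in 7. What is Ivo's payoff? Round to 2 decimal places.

Total contributed: 6 + 7 + 12 + 0 + 7 = 32.
Each receives 2.6 × 32 / 5 = 16.64 from the group account.
Ivo keeps 13 − 0 = 13, so Ivo's payoff is 13 + 16.64 = 29.64.

29.64 points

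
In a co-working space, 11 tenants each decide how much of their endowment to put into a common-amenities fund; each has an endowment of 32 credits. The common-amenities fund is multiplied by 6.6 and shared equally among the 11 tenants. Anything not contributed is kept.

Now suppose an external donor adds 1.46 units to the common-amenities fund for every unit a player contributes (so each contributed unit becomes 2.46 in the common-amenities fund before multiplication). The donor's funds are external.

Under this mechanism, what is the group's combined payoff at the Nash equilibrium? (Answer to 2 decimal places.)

5715.07 credits

With the mechanism, a contributed unit returns 6.6 × 2.46 / 11 = 1.4760 per unit of net cost to the contributor — now above 1 — so contributing fully is weakly dominant for every player.
So the Nash equilibrium is full contribution by all 11; the group earns 6.6 × 2.46 × 352 = 5715.07.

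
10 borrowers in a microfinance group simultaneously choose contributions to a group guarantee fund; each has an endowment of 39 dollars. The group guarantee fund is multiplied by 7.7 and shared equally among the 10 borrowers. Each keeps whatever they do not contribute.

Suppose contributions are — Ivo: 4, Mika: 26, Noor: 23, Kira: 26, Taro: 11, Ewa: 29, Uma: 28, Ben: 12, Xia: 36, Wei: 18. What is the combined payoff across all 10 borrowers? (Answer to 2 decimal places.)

1817.10 dollars

Total contributed: 4 + 26 + 23 + 26 + 11 + 29 + 28 + 12 + 36 + 18 = 213; total kept: 10 × 39 − 213 = 177.
The group guarantee fund pays out 7.7 × 213 = 1640.10 in aggregate.
Group total = 177 + 1640.10 = 1817.10.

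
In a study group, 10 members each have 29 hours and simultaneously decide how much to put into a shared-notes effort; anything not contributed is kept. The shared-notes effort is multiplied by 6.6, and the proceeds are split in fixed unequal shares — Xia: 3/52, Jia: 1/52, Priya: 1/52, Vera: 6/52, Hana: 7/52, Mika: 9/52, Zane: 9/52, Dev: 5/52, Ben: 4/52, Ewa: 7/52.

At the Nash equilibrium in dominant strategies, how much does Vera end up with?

73.17 hours

Player j's private return per contributed unit is 6.6 × (j's share). Contributing is weakly dominant for j when that share is at least 1/6.6 = 0.1515, and contributing 0 is dominant otherwise.
Mika and Zane are above the threshold, contributing 29 each; the remaining 8 contribute 0. Total contributed: 58.
Vera keeps 29 and receives 6.6 × 58 × 6/52 = 44.17 from the shared-notes effort, for a payoff of 73.17.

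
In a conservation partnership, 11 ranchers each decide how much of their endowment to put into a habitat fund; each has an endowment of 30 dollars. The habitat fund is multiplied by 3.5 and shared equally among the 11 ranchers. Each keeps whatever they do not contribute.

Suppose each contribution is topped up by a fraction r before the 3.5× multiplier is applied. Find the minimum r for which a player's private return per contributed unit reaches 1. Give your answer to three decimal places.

With matching at rate r, one contributed unit becomes (1 + r) in the habitat fund and returns 3.5 × (1 + r) / 11 to the contributor.
Setting this equal to 1: 1 + r = 11/3.5 = 3.1429.
So the minimum matching rate is r = 3.1429 − 1 = 2.143.

2.143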